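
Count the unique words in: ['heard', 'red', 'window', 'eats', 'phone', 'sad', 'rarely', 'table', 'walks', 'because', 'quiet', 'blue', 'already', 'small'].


Listing all tokens and tracking unique types:
  Token 1: 'heard' -> NEW (unique so far: 1)
  Token 2: 'red' -> NEW (unique so far: 2)
  Token 3: 'window' -> NEW (unique so far: 3)
  Token 4: 'eats' -> NEW (unique so far: 4)
  Token 5: 'phone' -> NEW (unique so far: 5)
  Token 6: 'sad' -> NEW (unique so far: 6)
  Token 7: 'rarely' -> NEW (unique so far: 7)
  Token 8: 'table' -> NEW (unique so far: 8)
  Token 9: 'walks' -> NEW (unique so far: 9)
  Token 10: 'because' -> NEW (unique so far: 10)
  Token 11: 'quiet' -> NEW (unique so far: 11)
  Token 12: 'blue' -> NEW (unique so far: 12)
  Token 13: 'already' -> NEW (unique so far: 13)
  Token 14: 'small' -> NEW (unique so far: 14)
Unique types: ('already', 'because', 'blue', 'eats', 'heard', 'phone', 'quiet', 'rarely', 'red', 'sad', 'small', 'table', 'walks', 'window')
Vocabulary size: 14

14


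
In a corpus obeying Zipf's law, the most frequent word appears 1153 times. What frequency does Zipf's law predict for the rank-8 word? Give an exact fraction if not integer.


Zipf's law: freq(rank) = f1 / rank
f1 = 1153, rank = 8
freq = 1153 / 8
GCD(1153, 8) = 1
Simplified: 1153/8

1153/8


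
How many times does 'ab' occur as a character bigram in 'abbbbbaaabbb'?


Scanning 'abbbbbaaabbb' for bigram 'ab':
  Position 0: 'ab' -> MATCH
  Position 1: 'bb' -> no
  Position 2: 'bb' -> no
  Position 3: 'bb' -> no
  Position 4: 'bb' -> no
  Position 5: 'ba' -> no
  Position 6: 'aa' -> no
  Position 7: 'aa' -> no
  Position 8: 'ab' -> MATCH
  Position 9: 'bb' -> no
  Position 10: 'bb' -> no
Total matches: 2

2


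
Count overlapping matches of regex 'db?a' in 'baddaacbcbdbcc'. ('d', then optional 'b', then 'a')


Pattern: db?a means 'd', then optional 'b', then 'a'.
Scanning 'baddaacbcbdbcc' position-by-position:
  Pos 0: window 'bad' -> no
  Pos 1: window 'add' -> no
  Pos 2: window 'dda' -> no
  Pos 3: window 'daa' -> MATCH
  Pos 4: window 'aac' -> no
  Pos 5: window 'acb' -> no
  Pos 6: window 'cbc' -> no
  Pos 7: window 'bcb' -> no
  Pos 8: window 'cbd' -> no
  Pos 9: window 'bdb' -> no
  Pos 10: window 'dbc' -> no
  Pos 11: window 'bcc' -> no
  Pos 12: window 'cc' -> no
  Pos 13: window 'c' -> no
Total matches: 1

1


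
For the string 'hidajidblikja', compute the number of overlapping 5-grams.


String 'hidajidblikja' has length L = 13.
Number of overlapping n-grams = L - n + 1
Substituting: 13 - 5 + 1 = 9

9


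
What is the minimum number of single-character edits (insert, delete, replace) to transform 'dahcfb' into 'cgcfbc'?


Building DP table for s1='dahcfb' (len 6) and s2='cgcfbc' (len 6):
       c  g  c  f  b  c
    0  1  2  3  4  5  6
  d 1  1  2  3  4  5  6
  a 2  2  2  3  4  5  6
  h 3  3  3  3  4  5  6
  c 4  3  4  3  4  5  5
  f 5  4  4  4  3  4  5
  b 6  5  5  5  4  3  4
Edit distance = dp[6][6] = 4

4


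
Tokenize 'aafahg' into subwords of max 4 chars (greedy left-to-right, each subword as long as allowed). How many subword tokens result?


'aafahg' has 6 characters.
Chunking with max size 4:
  Chunk 1: 'aafa' (positions 0-3)
  Chunk 2: 'hg' (positions 4-5)
Total chunks: ceil(6 / 4) = 2

2


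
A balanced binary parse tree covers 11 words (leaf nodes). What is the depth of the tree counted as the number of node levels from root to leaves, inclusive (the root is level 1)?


In a balanced binary tree with n leaves the deepest leaf is ceil(log2(n)) edges below the root,
so counting node levels inclusive of root and leaves gives ceil(log2(n)) + 1 levels.
log2(11) = 3.4594
ceil(3.4594) = 4
levels = 4 + 1 = 5

5


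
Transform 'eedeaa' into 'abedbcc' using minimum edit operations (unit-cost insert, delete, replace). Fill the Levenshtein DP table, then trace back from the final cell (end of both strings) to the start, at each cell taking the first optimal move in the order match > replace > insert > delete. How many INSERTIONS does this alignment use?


Edit distance = 5. Backtracking from cell (6, 7) with preference match > replace > insert > delete,
then listing the resulting alignment 'eedeaa' -> 'abedbcc' left to right:
  Step 1: insert 'a' [insertion #1]
  Step 2: replace e->b
  Step 3: keep 'e'
  Step 4: keep 'd'
  Step 5: replace e->b
  Step 6: replace a->c
  Step 7: replace a->c
Total insertions: 1

1


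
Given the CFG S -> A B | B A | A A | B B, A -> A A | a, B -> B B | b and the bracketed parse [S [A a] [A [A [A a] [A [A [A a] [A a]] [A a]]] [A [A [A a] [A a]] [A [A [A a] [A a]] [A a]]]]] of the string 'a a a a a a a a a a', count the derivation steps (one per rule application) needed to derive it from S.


Every bracketed nonterminal node [X ...] in the tree is produced by exactly one rule application.
Reading the tree off as a leftmost derivation:
  Step 1: S  =>  A A   (applied S -> A A)
  Step 2: A A  =>  a A   (applied A -> a)
  Step 3: a A  =>  a A A   (applied A -> A A)
  Step 4: a A A  =>  a A A A   (applied A -> A A)
  Step 5: a A A A  =>  a a A A   (applied A -> a)
  Step 6: a a A A  =>  a a A A A   (applied A -> A A)
  Step 7: a a A A A  =>  a a A A A A   (applied A -> A A)
  Step 8: a a A A A A  =>  a a a A A A   (applied A -> a)
  Step 9: a a a A A A  =>  a a a a A A   (applied A -> a)
  Step 10: a a a a A A  =>  a a a a a A   (applied A -> a)
  Step 11: a a a a a A  =>  a a a a a A A   (applied A -> A A)
  Step 12: a a a a a A A  =>  a a a a a A A A   (applied A -> A A)
  Step 13: a a a a a A A A  =>  a a a a a a A A   (applied A -> a)
  Step 14: a a a a a a A A  =>  a a a a a a a A   (applied A -> a)
  Step 15: a a a a a a a A  =>  a a a a a a a A A   (applied A -> A A)
  Step 16: a a a a a a a A A  =>  a a a a a a a A A A   (applied A -> A A)
  Step 17: a a a a a a a A A A  =>  a a a a a a a a A A   (applied A -> a)
  Step 18: a a a a a a a a A A  =>  a a a a a a a a a A   (applied A -> a)
  Step 19: a a a a a a a a a A  =>  a a a a a a a a a a   (applied A -> a)
Final yield: a a a a a a a a a a
Total rewrite steps: 19

19


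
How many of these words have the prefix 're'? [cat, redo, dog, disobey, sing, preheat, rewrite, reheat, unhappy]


Checking each word for prefix 're':
  'cat' -> no (count: 0)
  'redo' -> YES, starts with 're' (count: 1)
  'dog' -> no (count: 1)
  'disobey' -> no (count: 1)
  'sing' -> no (count: 1)
  'preheat' -> no (count: 1)
  'rewrite' -> YES, starts with 're' (count: 2)
  'reheat' -> YES, starts with 're' (count: 3)
  'unhappy' -> no (count: 3)
Total with prefix 're': 3

3


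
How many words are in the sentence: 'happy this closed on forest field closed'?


Counting words by splitting on spaces:
  Word 1: 'happy'
  Word 2: 'this'
  Word 3: 'closed'
  Word 4: 'on'
  Word 5: 'forest'
  Word 6: 'field'
  Word 7: 'closed'
Total words: 7

7


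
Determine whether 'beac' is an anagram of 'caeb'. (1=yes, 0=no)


Sort characters of 'beac': 'abce'
Sort characters of 'caeb': 'abce'
Sorted forms match -> they ARE anagrams
Result: 1

1


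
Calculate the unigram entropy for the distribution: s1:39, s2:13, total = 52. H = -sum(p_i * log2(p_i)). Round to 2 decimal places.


Computing entropy H = -sum(p_i * log2(p_i)):
  s1: p = 39/52 = 0.7500, -p*log2(p) = 0.3113
  s2: p = 13/52 = 0.2500, -p*log2(p) = 0.5000
H = sum of terms = 0.8113
Rounded to 2 decimals: 0.81

0.81


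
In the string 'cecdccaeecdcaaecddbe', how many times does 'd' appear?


Scanning 'cecdccaeecdcaaecddbe' for 'd':
  Position 3: 'd' -> MATCH (count: 1)
  Position 10: 'd' -> MATCH (count: 2)
  Position 16: 'd' -> MATCH (count: 3)
  Position 17: 'd' -> MATCH (count: 4)
Total occurrences of 'd': 4

4


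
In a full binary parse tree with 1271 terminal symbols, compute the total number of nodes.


Leaf nodes (terminals): 1271
Internal nodes = n - 1 = 1271 - 1 = 1270
Total = leaves + internal = 1271 + 1270 = 2541

2541


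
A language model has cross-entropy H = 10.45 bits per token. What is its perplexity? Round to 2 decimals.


Perplexity formula: PP = 2^H
H = 10.45
PP = 2^10.45
Decompose: 2^10.45 = 2^10 * 2^0.45
2^10 = 1024, 2^0.45 ~ 1.3660403
PP ~ 1024 * 1.3660403 = 1398.8252672
Rounded to 2 decimals: 1398.83

1398.83


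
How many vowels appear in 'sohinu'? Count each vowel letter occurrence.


Scanning each character of 'sohinu':
  Position 1: 's' -> consonant (running count: 0)
  Position 2: 'o' -> vowel (running count: 1)
  Position 3: 'h' -> consonant (running count: 1)
  Position 4: 'i' -> vowel (running count: 2)
  Position 5: 'n' -> consonant (running count: 2)
  Position 6: 'u' -> vowel (running count: 3)
Total vowels: 3

3


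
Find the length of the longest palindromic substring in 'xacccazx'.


Scanning 'xacccazx' for palindromic substrings.
Substring at positions 1-5: 'accca'.
Check: reverse('accca') = 'accca' -> palindrome confirmed.
Neighbouring characters ('x' / 'z') break symmetry, so it cannot extend further.
No longer palindromic substring exists; longest length = 5

5


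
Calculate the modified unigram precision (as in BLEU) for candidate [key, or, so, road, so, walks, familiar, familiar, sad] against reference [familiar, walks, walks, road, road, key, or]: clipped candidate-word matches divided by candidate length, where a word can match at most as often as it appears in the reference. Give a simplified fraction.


Reference word counts: {'familiar': 1, 'key': 1, 'or': 1, 'road': 2, 'walks': 2}
Checking each candidate word (with clipping):
  'key' -> in reference (ref count 1, used 1/1) -> match (matches: 1)
  'or' -> in reference (ref count 1, used 1/1) -> match (matches: 2)
  'so' -> not in reference -> no match (matches: 2)
  'road' -> in reference (ref count 2, used 1/2) -> match (matches: 3)
  'so' -> not in reference -> no match (matches: 3)
  'walks' -> in reference (ref count 2, used 1/2) -> match (matches: 4)
  'familiar' -> in reference (ref count 1, used 1/1) -> match (matches: 5)
  'familiar' -> ref count 1 already used up (1/1) -> clipped, no match (matches: 5)
  'sad' -> not in reference -> no match (matches: 5)
Clipped matches: 5, Candidate length: 9
Precision = 5/9

5/9


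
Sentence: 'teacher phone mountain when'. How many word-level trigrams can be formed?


Word trigrams from [4] words:
  Trigram 1: (teacher phone mountain)
  Trigram 2: (phone mountain when)
Total word trigrams: 4 - 2 = 2

2


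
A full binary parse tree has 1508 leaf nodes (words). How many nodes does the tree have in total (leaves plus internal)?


Leaf nodes (terminals): 1508
Internal nodes = n - 1 = 1508 - 1 = 1507
Total = leaves + internal = 1508 + 1507 = 3015

3015


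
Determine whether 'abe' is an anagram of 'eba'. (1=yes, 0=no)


Sort characters of 'abe': 'abe'
Sort characters of 'eba': 'abe'
Sorted forms match -> they ARE anagrams
Result: 1

1


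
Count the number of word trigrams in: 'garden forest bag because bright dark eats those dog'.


Word trigrams from [9] words:
  Trigram 1: (garden forest bag)
  Trigram 2: (forest bag because)
  Trigram 3: (bag because bright)
  Trigram 4: (because bright dark)
  Trigram 5: (bright dark eats)
  Trigram 6: (dark eats those)
  Trigram 7: (eats those dog)
Total word trigrams: 9 - 2 = 7

7


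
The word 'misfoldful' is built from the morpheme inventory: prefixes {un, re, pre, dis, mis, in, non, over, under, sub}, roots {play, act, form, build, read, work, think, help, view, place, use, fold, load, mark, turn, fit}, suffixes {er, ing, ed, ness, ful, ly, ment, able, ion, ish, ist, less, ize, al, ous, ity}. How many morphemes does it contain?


Segmenting 'misfoldful' against the inventory:
  'mis' -> prefix (morpheme 1)
  'fold' -> root (morpheme 2)
  'ful' -> suffix (morpheme 3)
Total morphemes: 3

3


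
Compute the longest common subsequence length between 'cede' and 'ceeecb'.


DP table for LCS of 'cede' and 'ceeecb':
       c  e  e  e  c  b
    0  0  0  0  0  0  0
  c 0  1  1  1  1  1  1
  e 0  1  2  2  2  2  2
  d 0  1  2  2  2  2  2
  e 0  1  2  3  3  3  3
LCS: 'cee'
LCS length = 3

3


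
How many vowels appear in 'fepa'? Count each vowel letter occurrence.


Scanning each character of 'fepa':
  Position 1: 'f' -> consonant (running count: 0)
  Position 2: 'e' -> vowel (running count: 1)
  Position 3: 'p' -> consonant (running count: 1)
  Position 4: 'a' -> vowel (running count: 2)
Total vowels: 2

2


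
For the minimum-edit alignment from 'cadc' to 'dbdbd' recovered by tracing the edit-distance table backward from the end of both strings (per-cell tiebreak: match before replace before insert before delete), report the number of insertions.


Edit distance = 4. Backtracking from cell (4, 5) with preference match > replace > insert > delete,
then listing the resulting alignment 'cadc' -> 'dbdbd' left to right:
  Step 1: replace c->d
  Step 2: replace a->b
  Step 3: keep 'd'
  Step 4: insert 'b' [insertion #1]
  Step 5: replace c->d
Total insertions: 1

1


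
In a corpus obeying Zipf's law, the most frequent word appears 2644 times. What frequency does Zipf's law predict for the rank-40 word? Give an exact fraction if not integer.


Zipf's law: freq(rank) = f1 / rank
f1 = 2644, rank = 40
freq = 2644 / 40
GCD(2644, 40) = 4
Simplified: 661/10

661/10


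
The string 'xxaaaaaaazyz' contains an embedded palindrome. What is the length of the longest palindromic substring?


Scanning 'xxaaaaaaazyz' for palindromic substrings.
Substring at positions 2-8: 'aaaaaaa'.
Check: reverse('aaaaaaa') = 'aaaaaaa' -> palindrome confirmed.
Neighbouring characters ('x' / 'z') break symmetry, so it cannot extend further.
No longer palindromic substring exists; longest length = 7

7


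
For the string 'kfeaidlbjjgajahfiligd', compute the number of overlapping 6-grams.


String 'kfeaidlbjjgajahfiligd' has length L = 21.
Number of overlapping n-grams = L - n + 1
Substituting: 21 - 6 + 1 = 16

16


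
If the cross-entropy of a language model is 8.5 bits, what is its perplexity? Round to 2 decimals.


Perplexity formula: PP = 2^H
H = 8.5
PP = 2^8.5
Decompose: 2^8.5 = 2^8 * 2^0.5 = 2^8 * sqrt(2)
2^8 = 256, sqrt(2) ~ 1.4142136
PP ~ 256 * 1.4142136 = 362.0386816
Rounded to 2 decimals: 362.04

362.04


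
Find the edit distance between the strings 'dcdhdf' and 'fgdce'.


Building DP table for s1='dcdhdf' (len 6) and s2='fgdce' (len 5):
       f  g  d  c  e
    0  1  2  3  4  5
  d 1  1  2  2  3  4
  c 2  2  2  3  2  3
  d 3  3  3  2  3  3
  h 4  4  4  3  3  4
  d 5  5  5  4  4  4
  f 6  5  6  5  5  5
Edit distance = dp[6][5] = 5

5


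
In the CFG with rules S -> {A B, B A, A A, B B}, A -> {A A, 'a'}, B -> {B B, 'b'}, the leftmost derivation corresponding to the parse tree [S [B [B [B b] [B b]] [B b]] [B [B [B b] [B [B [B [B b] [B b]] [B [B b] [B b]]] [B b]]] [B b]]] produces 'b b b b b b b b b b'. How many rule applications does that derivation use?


Every bracketed nonterminal node [X ...] in the tree is produced by exactly one rule application.
Reading the tree off as a leftmost derivation:
  Step 1: S  =>  B B   (applied S -> B B)
  Step 2: B B  =>  B B B   (applied B -> B B)
  Step 3: B B B  =>  B B B B   (applied B -> B B)
  Step 4: B B B B  =>  b B B B   (applied B -> b)
  Step 5: b B B B  =>  b b B B   (applied B -> b)
  Step 6: b b B B  =>  b b b B   (applied B -> b)
  Step 7: b b b B  =>  b b b B B   (applied B -> B B)
  Step 8: b b b B B  =>  b b b B B B   (applied B -> B B)
  Step 9: b b b B B B  =>  b b b b B B   (applied B -> b)
  Step 10: b b b b B B  =>  b b b b B B B   (applied B -> B B)
  Step 11: b b b b B B B  =>  b b b b B B B B   (applied B -> B B)
  Step 12: b b b b B B B B  =>  b b b b B B B B B   (applied B -> B B)
  Step 13: b b b b B B B B B  =>  b b b b b B B B B   (applied B -> b)
  Step 14: b b b b b B B B B  =>  b b b b b b B B B   (applied B -> b)
  Step 15: b b b b b b B B B  =>  b b b b b b B B B B   (applied B -> B B)
  Step 16: b b b b b b B B B B  =>  b b b b b b b B B B   (applied B -> b)
  Step 17: b b b b b b b B B B  =>  b b b b b b b b B B   (applied B -> b)
  Step 18: b b b b b b b b B B  =>  b b b b b b b b b B   (applied B -> b)
  Step 19: b b b b b b b b b B  =>  b b b b b b b b b b   (applied B -> b)
Final yield: b b b b b b b b b b
Total rewrite steps: 19

19


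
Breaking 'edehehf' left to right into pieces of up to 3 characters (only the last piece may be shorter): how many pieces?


'edehehf' has 7 characters.
Chunking with max size 3:
  Chunk 1: 'ede' (positions 0-2)
  Chunk 2: 'heh' (positions 3-5)
  Chunk 3: 'f' (positions 6-6)
Total chunks: ceil(7 / 3) = 3

3


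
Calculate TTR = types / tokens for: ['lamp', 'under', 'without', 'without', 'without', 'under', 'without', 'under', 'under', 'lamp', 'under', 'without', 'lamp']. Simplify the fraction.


Tokens: 13
Unique types: ('lamp', 'under', 'without') = 3
TTR = 3/13
Already in lowest terms.

3/13


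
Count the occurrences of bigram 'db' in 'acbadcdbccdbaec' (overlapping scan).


Scanning 'acbadcdbccdbaec' for bigram 'db':
  Position 0: 'ac' -> no
  Position 1: 'cb' -> no
  Position 2: 'ba' -> no
  Position 3: 'ad' -> no
  Position 4: 'dc' -> no
  Position 5: 'cd' -> no
  Position 6: 'db' -> MATCH
  Position 7: 'bc' -> no
  Position 8: 'cc' -> no
  Position 9: 'cd' -> no
  Position 10: 'db' -> MATCH
  Position 11: 'ba' -> no
  Position 12: 'ae' -> no
  Position 13: 'ec' -> no
Total matches: 2

2


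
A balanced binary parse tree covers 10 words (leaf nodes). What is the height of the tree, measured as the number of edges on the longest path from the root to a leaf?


In a balanced binary tree with n leaves the deepest leaf is ceil(log2(n)) edges below the root.
log2(10) = 3.3219
ceil(3.3219) = 4
height (edges) = 4

4


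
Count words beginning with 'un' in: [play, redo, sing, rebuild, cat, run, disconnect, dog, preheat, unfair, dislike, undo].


Checking each word for prefix 'un':
  'play' -> no (count: 0)
  'redo' -> no (count: 0)
  'sing' -> no (count: 0)
  'rebuild' -> no (count: 0)
  'cat' -> no (count: 0)
  'run' -> no (count: 0)
  'disconnect' -> no (count: 0)
  'dog' -> no (count: 0)
  'preheat' -> no (count: 0)
  'unfair' -> YES, starts with 'un' (count: 1)
  'dislike' -> no (count: 1)
  'undo' -> YES, starts with 'un' (count: 2)
Total with prefix 'un': 2

2


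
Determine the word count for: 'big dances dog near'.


Counting words by splitting on spaces:
  Word 1: 'big'
  Word 2: 'dances'
  Word 3: 'dog'
  Word 4: 'near'
Total words: 4

4


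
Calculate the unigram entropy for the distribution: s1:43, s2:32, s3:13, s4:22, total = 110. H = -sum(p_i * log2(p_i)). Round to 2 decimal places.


Computing entropy H = -sum(p_i * log2(p_i)):
  s1: p = 43/110 = 0.3909, -p*log2(p) = 0.5297
  s2: p = 32/110 = 0.2909, -p*log2(p) = 0.5182
  s3: p = 13/110 = 0.1182, -p*log2(p) = 0.3641
  s4: p = 22/110 = 0.2000, -p*log2(p) = 0.4644
H = sum of terms = 1.8764
Rounded to 2 decimals: 1.88

1.88


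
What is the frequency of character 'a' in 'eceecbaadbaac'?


Scanning 'eceecbaadbaac' for 'a':
  Position 6: 'a' -> MATCH (count: 1)
  Position 7: 'a' -> MATCH (count: 2)
  Position 10: 'a' -> MATCH (count: 3)
  Position 11: 'a' -> MATCH (count: 4)
Total occurrences of 'a': 4

4


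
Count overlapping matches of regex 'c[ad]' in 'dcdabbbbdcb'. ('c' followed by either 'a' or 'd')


Pattern: c[ad] means 'c' followed by either 'a' or 'd'.
Scanning 'dcdabbbbdcb' position-by-position:
  Pos 0: window 'dc' -> no
  Pos 1: window 'cd' -> MATCH
  Pos 2: window 'da' -> no
  Pos 3: window 'ab' -> no
  Pos 4: window 'bb' -> no
  Pos 5: window 'bb' -> no
  Pos 6: window 'bb' -> no
  Pos 7: window 'bd' -> no
  Pos 8: window 'dc' -> no
  Pos 9: window 'cb' -> no
  Pos 10: window 'b' -> no
Total matches: 1

1


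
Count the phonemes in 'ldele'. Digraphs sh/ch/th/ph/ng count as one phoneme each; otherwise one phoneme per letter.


Parsing 'ldele' greedily, digraphs first:
  'l' -> consonant phoneme (phonemes so far: 1)
  'd' -> consonant phoneme (phonemes so far: 2)
  'e' -> vowel phoneme (phonemes so far: 3)
  'l' -> consonant phoneme (phonemes so far: 4)
  'e' -> vowel phoneme (phonemes so far: 5)
Total phonemes: 5

5


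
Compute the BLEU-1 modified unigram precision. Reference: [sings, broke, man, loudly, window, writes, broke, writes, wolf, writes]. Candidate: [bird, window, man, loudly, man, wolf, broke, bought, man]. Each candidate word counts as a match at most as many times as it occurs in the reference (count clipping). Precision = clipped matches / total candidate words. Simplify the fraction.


Reference word counts: {'broke': 2, 'loudly': 1, 'man': 1, 'sings': 1, 'window': 1, 'wolf': 1, 'writes': 3}
Checking each candidate word (with clipping):
  'bird' -> not in reference -> no match (matches: 0)
  'window' -> in reference (ref count 1, used 1/1) -> match (matches: 1)
  'man' -> in reference (ref count 1, used 1/1) -> match (matches: 2)
  'loudly' -> in reference (ref count 1, used 1/1) -> match (matches: 3)
  'man' -> ref count 1 already used up (1/1) -> clipped, no match (matches: 3)
  'wolf' -> in reference (ref count 1, used 1/1) -> match (matches: 4)
  'broke' -> in reference (ref count 2, used 1/2) -> match (matches: 5)
  'bought' -> not in reference -> no match (matches: 5)
  'man' -> ref count 1 already used up (1/1) -> clipped, no match (matches: 5)
Clipped matches: 5, Candidate length: 9
Precision = 5/9

5/9


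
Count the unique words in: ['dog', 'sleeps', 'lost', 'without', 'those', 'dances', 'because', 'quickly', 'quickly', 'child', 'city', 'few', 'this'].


Listing all tokens and tracking unique types:
  Token 1: 'dog' -> NEW (unique so far: 1)
  Token 2: 'sleeps' -> NEW (unique so far: 2)
  Token 3: 'lost' -> NEW (unique so far: 3)
  Token 4: 'without' -> NEW (unique so far: 4)
  Token 5: 'those' -> NEW (unique so far: 5)
  Token 6: 'dances' -> NEW (unique so far: 6)
  Token 7: 'because' -> NEW (unique so far: 7)
  Token 8: 'quickly' -> NEW (unique so far: 8)
  Token 9: 'quickly' -> duplicate (unique so far: 8)
  Token 10: 'child' -> NEW (unique so far: 9)
  Token 11: 'city' -> NEW (unique so far: 10)
  Token 12: 'few' -> NEW (unique so far: 11)
  Token 13: 'this' -> NEW (unique so far: 12)
Unique types: ('because', 'child', 'city', 'dances', 'dog', 'few', 'lost', 'quickly', 'sleeps', 'this', 'those', 'without')
Vocabulary size: 12

12


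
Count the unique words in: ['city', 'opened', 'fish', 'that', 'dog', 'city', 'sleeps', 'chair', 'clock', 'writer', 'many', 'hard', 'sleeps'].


Listing all tokens and tracking unique types:
  Token 1: 'city' -> NEW (unique so far: 1)
  Token 2: 'opened' -> NEW (unique so far: 2)
  Token 3: 'fish' -> NEW (unique so far: 3)
  Token 4: 'that' -> NEW (unique so far: 4)
  Token 5: 'dog' -> NEW (unique so far: 5)
  Token 6: 'city' -> duplicate (unique so far: 5)
  Token 7: 'sleeps' -> NEW (unique so far: 6)
  Token 8: 'chair' -> NEW (unique so far: 7)
  Token 9: 'clock' -> NEW (unique so far: 8)
  Token 10: 'writer' -> NEW (unique so far: 9)
  Token 11: 'many' -> NEW (unique so far: 10)
  Token 12: 'hard' -> NEW (unique so far: 11)
  Token 13: 'sleeps' -> duplicate (unique so far: 11)
Unique types: ('chair', 'city', 'clock', 'dog', 'fish', 'hard', 'many', 'opened', 'sleeps', 'that', 'writer')
Vocabulary size: 11

11


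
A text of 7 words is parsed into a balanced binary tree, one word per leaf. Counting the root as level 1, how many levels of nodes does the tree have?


In a balanced binary tree with n leaves the deepest leaf is ceil(log2(n)) edges below the root,
so counting node levels inclusive of root and leaves gives ceil(log2(n)) + 1 levels.
log2(7) = 2.8074
ceil(2.8074) = 3
levels = 3 + 1 = 4

4


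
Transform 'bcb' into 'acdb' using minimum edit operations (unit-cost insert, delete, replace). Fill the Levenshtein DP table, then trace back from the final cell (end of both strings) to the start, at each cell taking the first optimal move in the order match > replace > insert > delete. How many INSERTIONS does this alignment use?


Edit distance = 2. Backtracking from cell (3, 4) with preference match > replace > insert > delete,
then listing the resulting alignment 'bcb' -> 'acdb' left to right:
  Step 1: replace b->a
  Step 2: keep 'c'
  Step 3: insert 'd' [insertion #1]
  Step 4: keep 'b'
Total insertions: 1

1


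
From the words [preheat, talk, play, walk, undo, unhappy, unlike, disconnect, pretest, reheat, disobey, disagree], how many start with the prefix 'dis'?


Checking each word for prefix 'dis':
  'preheat' -> no (count: 0)
  'talk' -> no (count: 0)
  'play' -> no (count: 0)
  'walk' -> no (count: 0)
  'undo' -> no (count: 0)
  'unhappy' -> no (count: 0)
  'unlike' -> no (count: 0)
  'disconnect' -> YES, starts with 'dis' (count: 1)
  'pretest' -> no (count: 1)
  'reheat' -> no (count: 1)
  'disobey' -> YES, starts with 'dis' (count: 2)
  'disagree' -> YES, starts with 'dis' (count: 3)
Total with prefix 'dis': 3

3


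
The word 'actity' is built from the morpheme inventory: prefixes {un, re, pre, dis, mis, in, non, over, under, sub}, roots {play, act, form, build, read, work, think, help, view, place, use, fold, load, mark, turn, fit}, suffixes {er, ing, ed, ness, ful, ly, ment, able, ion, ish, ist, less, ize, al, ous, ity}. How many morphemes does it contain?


Segmenting 'actity' against the inventory:
  'act' -> root (morpheme 1)
  'ity' -> suffix (morpheme 2)
Total morphemes: 2

2


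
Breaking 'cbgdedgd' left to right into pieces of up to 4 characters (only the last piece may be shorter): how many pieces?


'cbgdedgd' has 8 characters.
Chunking with max size 4:
  Chunk 1: 'cbgd' (positions 0-3)
  Chunk 2: 'edgd' (positions 4-7)
Total chunks: ceil(8 / 4) = 2

2


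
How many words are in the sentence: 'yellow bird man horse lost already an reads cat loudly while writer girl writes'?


Counting words by splitting on spaces:
  Word 1: 'yellow'
  Word 2: 'bird'
  Word 3: 'man'
  Word 4: 'horse'
  Word 5: 'lost'
  Word 6: 'already'
  Word 7: 'an'
  Word 8: 'reads'
  Word 9: 'cat'
  Word 10: 'loudly'
  Word 11: 'while'
  Word 12: 'writer'
  Word 13: 'girl'
  Word 14: 'writes'
Total words: 14

14


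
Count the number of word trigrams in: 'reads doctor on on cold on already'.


Word trigrams from [7] words:
  Trigram 1: (reads doctor on)
  Trigram 2: (doctor on on)
  Trigram 3: (on on cold)
  Trigram 4: (on cold on)
  Trigram 5: (cold on already)
Total word trigrams: 7 - 2 = 5

5


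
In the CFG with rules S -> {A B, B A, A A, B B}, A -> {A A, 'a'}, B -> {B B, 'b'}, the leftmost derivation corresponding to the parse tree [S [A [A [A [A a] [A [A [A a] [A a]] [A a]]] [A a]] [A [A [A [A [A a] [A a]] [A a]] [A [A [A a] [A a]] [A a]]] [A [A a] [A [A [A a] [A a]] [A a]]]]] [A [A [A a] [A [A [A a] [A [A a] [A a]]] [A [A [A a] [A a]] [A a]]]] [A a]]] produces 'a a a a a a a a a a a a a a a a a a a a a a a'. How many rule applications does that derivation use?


Every bracketed nonterminal node [X ...] in the tree is produced by exactly one rule application.
Reading the tree off as a leftmost derivation:
  Step 1: S  =>  A A   (applied S -> A A)
  Step 2: A A  =>  A A A   (applied A -> A A)
  Step 3: A A A  =>  A A A A   (applied A -> A A)
  Step 4: A A A A  =>  A A A A A   (applied A -> A A)
  Step 5: A A A A A  =>  a A A A A   (applied A -> a)
  Step 6: a A A A A  =>  a A A A A A   (applied A -> A A)
  Step 7: a A A A A A  =>  a A A A A A A   (applied A -> A A)
  Step 8: a A A A A A A  =>  a a A A A A A   (applied A -> a)
  Step 9: a a A A A A A  =>  a a a A A A A   (applied A -> a)
  Step 10: a a a A A A A  =>  a a a a A A A   (applied A -> a)
  Step 11: a a a a A A A  =>  a a a a a A A   (applied A -> a)
  Step 12: a a a a a A A  =>  a a a a a A A A   (applied A -> A A)
  Step 13: a a a a a A A A  =>  a a a a a A A A A   (applied A -> A A)
  Step 14: a a a a a A A A A  =>  a a a a a A A A A A   (applied A -> A A)
  Step 15: a a a a a A A A A A  =>  a a a a a A A A A A A   (applied A -> A A)
  Step 16: a a a a a A A A A A A  =>  a a a a a a A A A A A   (applied A -> a)
  Step 17: a a a a a a A A A A A  =>  a a a a a a a A A A A   (applied A -> a)
  Step 18: a a a a a a a A A A A  =>  a a a a a a a a A A A   (applied A -> a)
  Step 19: a a a a a a a a A A A  =>  a a a a a a a a A A A A   (applied A -> A A)
  Step 20: a a a a a a a a A A A A  =>  a a a a a a a a A A A A A   (applied A -> A A)
  Step 21: a a a a a a a a A A A A A  =>  a a a a a a a a a A A A A   (applied A -> a)
  Step 22: a a a a a a a a a A A A A  =>  a a a a a a a a a a A A A   (applied A -> a)
  Step 23: a a a a a a a a a a A A A  =>  a a a a a a a a a a a A A   (applied A -> a)
  Step 24: a a a a a a a a a a a A A  =>  a a a a a a a a a a a A A A   (applied A -> A A)
  Step 25: a a a a a a a a a a a A A A  =>  a a a a a a a a a a a a A A   (applied A -> a)
  Step 26: a a a a a a a a a a a a A A  =>  a a a a a a a a a a a a A A A   (applied A -> A A)
  Step 27: a a a a a a a a a a a a A A A  =>  a a a a a a a a a a a a A A A A   (applied A -> A A)
  Step 28: a a a a a a a a a a a a A A A A  =>  a a a a a a a a a a a a a A A A   (applied A -> a)
  Step 29: a a a a a a a a a a a a a A A A  =>  a a a a a a a a a a a a a a A A   (applied A -> a)
  Step 30: a a a a a a a a a a a a a a A A  =>  a a a a a a a a a a a a a a a A   (applied A -> a)
  Step 31: a a a a a a a a a a a a a a a A  =>  a a a a a a a a a a a a a a a A A   (applied A -> A A)
  Step 32: a a a a a a a a a a a a a a a A A  =>  a a a a a a a a a a a a a a a A A A   (applied A -> A A)
  Step 33: a a a a a a a a a a a a a a a A A A  =>  a a a a a a a a a a a a a a a a A A   (applied A -> a)
  Step 34: a a a a a a a a a a a a a a a a A A  =>  a a a a a a a a a a a a a a a a A A A   (applied A -> A A)
  Step 35: a a a a a a a a a a a a a a a a A A A  =>  a a a a a a a a a a a a a a a a A A A A   (applied A -> A A)
  Step 36: a a a a a a a a a a a a a a a a A A A A  =>  a a a a a a a a a a a a a a a a a A A A   (applied A -> a)
  Step 37: a a a a a a a a a a a a a a a a a A A A  =>  a a a a a a a a a a a a a a a a a A A A A   (applied A -> A A)
  Step 38: a a a a a a a a a a a a a a a a a A A A A  =>  a a a a a a a a a a a a a a a a a a A A A   (applied A -> a)
  Step 39: a a a a a a a a a a a a a a a a a a A A A  =>  a a a a a a a a a a a a a a a a a a a A A   (applied A -> a)
  Step 40: a a a a a a a a a a a a a a a a a a a A A  =>  a a a a a a a a a a a a a a a a a a a A A A   (applied A -> A A)
  Step 41: a a a a a a a a a a a a a a a a a a a A A A  =>  a a a a a a a a a a a a a a a a a a a A A A A   (applied A -> A A)
  Step 42: a a a a a a a a a a a a a a a a a a a A A A A  =>  a a a a a a a a a a a a a a a a a a a a A A A   (applied A -> a)
  Step 43: a a a a a a a a a a a a a a a a a a a a A A A  =>  a a a a a a a a a a a a a a a a a a a a a A A   (applied A -> a)
  Step 44: a a a a a a a a a a a a a a a a a a a a a A A  =>  a a a a a a a a a a a a a a a a a a a a a a A   (applied A -> a)
  Step 45: a a a a a a a a a a a a a a a a a a a a a a A  =>  a a a a a a a a a a a a a a a a a a a a a a a   (applied A -> a)
Final yield: a a a a a a a a a a a a a a a a a a a a a a a
Total rewrite steps: 45

45


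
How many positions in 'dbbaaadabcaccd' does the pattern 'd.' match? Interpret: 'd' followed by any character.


Pattern: d. means 'd' followed by any character.
Scanning 'dbbaaadabcaccd' position-by-position:
  Pos 0: window 'db' -> MATCH
  Pos 1: window 'bb' -> no
  Pos 2: window 'ba' -> no
  Pos 3: window 'aa' -> no
  Pos 4: window 'aa' -> no
  Pos 5: window 'ad' -> no
  Pos 6: window 'da' -> MATCH
  Pos 7: window 'ab' -> no
  Pos 8: window 'bc' -> no
  Pos 9: window 'ca' -> no
  Pos 10: window 'ac' -> no
  Pos 11: window 'cc' -> no
  Pos 12: window 'cd' -> no
  Pos 13: window 'd' -> no
Total matches: 2

2


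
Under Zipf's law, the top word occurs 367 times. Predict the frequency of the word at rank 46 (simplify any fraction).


Zipf's law: freq(rank) = f1 / rank
f1 = 367, rank = 46
freq = 367 / 46
GCD(367, 46) = 1
Simplified: 367/46

367/46


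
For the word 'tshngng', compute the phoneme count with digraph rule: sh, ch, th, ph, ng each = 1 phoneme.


Parsing 'tshngng' greedily, digraphs first:
  't' -> consonant phoneme (phonemes so far: 1)
  'sh' -> digraph (1 consonant phoneme) (phonemes so far: 2)
  'ng' -> digraph (1 consonant phoneme) (phonemes so far: 3)
  'ng' -> digraph (1 consonant phoneme) (phonemes so far: 4)
Total phonemes: 4

4


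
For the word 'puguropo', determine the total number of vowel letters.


Scanning each character of 'puguropo':
  Position 1: 'p' -> consonant (running count: 0)
  Position 2: 'u' -> vowel (running count: 1)
  Position 3: 'g' -> consonant (running count: 1)
  Position 4: 'u' -> vowel (running count: 2)
  Position 5: 'r' -> consonant (running count: 2)
  Position 6: 'o' -> vowel (running count: 3)
  Position 7: 'p' -> consonant (running count: 3)
  Position 8: 'o' -> vowel (running count: 4)
Total vowels: 4

4


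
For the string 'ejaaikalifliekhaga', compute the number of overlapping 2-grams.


String 'ejaaikalifliekhaga' has length L = 18.
Number of overlapping n-grams = L - n + 1
Substituting: 18 - 2 + 1 = 17

17


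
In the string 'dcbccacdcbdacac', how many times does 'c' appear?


Scanning 'dcbccacdcbdacac' for 'c':
  Position 1: 'c' -> MATCH (count: 1)
  Position 3: 'c' -> MATCH (count: 2)
  Position 4: 'c' -> MATCH (count: 3)
  Position 6: 'c' -> MATCH (count: 4)
  Position 8: 'c' -> MATCH (count: 5)
  Position 12: 'c' -> MATCH (count: 6)
  Position 14: 'c' -> MATCH (count: 7)
Total occurrences of 'c': 7

7


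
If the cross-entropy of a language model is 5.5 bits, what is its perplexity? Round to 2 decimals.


Perplexity formula: PP = 2^H
H = 5.5
PP = 2^5.5
Decompose: 2^5.5 = 2^5 * 2^0.5 = 2^5 * sqrt(2)
2^5 = 32, sqrt(2) ~ 1.4142136
PP ~ 32 * 1.4142136 = 45.2548352
Rounded to 2 decimals: 45.25

45.25


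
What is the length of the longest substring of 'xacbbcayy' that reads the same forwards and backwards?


Scanning 'xacbbcayy' for palindromic substrings.
Substring at positions 1-6: 'acbbca'.
Check: reverse('acbbca') = 'acbbca' -> palindrome confirmed.
Neighbouring characters ('x' / 'y') break symmetry, so it cannot extend further.
No longer palindromic substring exists; longest length = 6

6


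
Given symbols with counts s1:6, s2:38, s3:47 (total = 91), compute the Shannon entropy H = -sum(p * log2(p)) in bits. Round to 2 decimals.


Computing entropy H = -sum(p_i * log2(p_i)):
  s1: p = 6/91 = 0.0659, -p*log2(p) = 0.2586
  s2: p = 38/91 = 0.4176, -p*log2(p) = 0.5261
  s3: p = 47/91 = 0.5165, -p*log2(p) = 0.4923
H = sum of terms = 1.2770
Rounded to 2 decimals: 1.28

1.28


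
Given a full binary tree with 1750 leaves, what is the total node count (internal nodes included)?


Leaf nodes (terminals): 1750
Internal nodes = n - 1 = 1750 - 1 = 1749
Total = leaves + internal = 1750 + 1749 = 3499

3499


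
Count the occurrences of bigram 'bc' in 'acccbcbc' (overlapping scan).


Scanning 'acccbcbc' for bigram 'bc':
  Position 0: 'ac' -> no
  Position 1: 'cc' -> no
  Position 2: 'cc' -> no
  Position 3: 'cb' -> no
  Position 4: 'bc' -> MATCH
  Position 5: 'cb' -> no
  Position 6: 'bc' -> MATCH
Total matches: 2

2


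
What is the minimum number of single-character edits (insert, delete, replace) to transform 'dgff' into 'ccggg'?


Building DP table for s1='dgff' (len 4) and s2='ccggg' (len 5):
       c  c  g  g  g
    0  1  2  3  4  5
  d 1  1  2  3  4  5
  g 2  2  2  2  3  4
  f 3  3  3  3  3  4
  f 4  4  4  4  4  4
Edit distance = dp[4][5] = 4

4


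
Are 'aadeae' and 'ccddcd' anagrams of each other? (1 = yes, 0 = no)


Sort characters of 'aadeae': 'aaadee'
Sort characters of 'ccddcd': 'cccddd'
Sorted forms differ -> they are NOT anagrams
Result: 0

0


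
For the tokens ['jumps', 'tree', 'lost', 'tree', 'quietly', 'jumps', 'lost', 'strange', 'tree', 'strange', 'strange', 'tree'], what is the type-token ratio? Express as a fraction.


Tokens: 12
Unique types: ('jumps', 'lost', 'quietly', 'strange', 'tree') = 5
TTR = 5/12
Already in lowest terms.

5/12


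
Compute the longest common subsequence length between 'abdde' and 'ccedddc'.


DP table for LCS of 'abdde' and 'ccedddc':
       c  c  e  d  d  d  c
    0  0  0  0  0  0  0  0
  a 0  0  0  0  0  0  0  0
  b 0  0  0  0  0  0  0  0
  d 0  0  0  0  1  1  1  1
  d 0  0  0  0  1  2  2  2
  e 0  0  0  1  1  2  2  2
LCS: 'dd'
LCS length = 2

2


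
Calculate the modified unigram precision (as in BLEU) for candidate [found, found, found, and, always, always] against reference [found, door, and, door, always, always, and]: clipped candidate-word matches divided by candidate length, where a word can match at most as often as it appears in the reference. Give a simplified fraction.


Reference word counts: {'always': 2, 'and': 2, 'door': 2, 'found': 1}
Checking each candidate word (with clipping):
  'found' -> in reference (ref count 1, used 1/1) -> match (matches: 1)
  'found' -> ref count 1 already used up (1/1) -> clipped, no match (matches: 1)
  'found' -> ref count 1 already used up (1/1) -> clipped, no match (matches: 1)
  'and' -> in reference (ref count 2, used 1/2) -> match (matches: 2)
  'always' -> in reference (ref count 2, used 1/2) -> match (matches: 3)
  'always' -> in reference (ref count 2, used 2/2) -> match (matches: 4)
Clipped matches: 4, Candidate length: 6
Precision = 4/6 = 2/3

2/3


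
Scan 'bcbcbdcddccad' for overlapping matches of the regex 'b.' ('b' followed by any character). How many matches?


Pattern: b. means 'b' followed by any character.
Scanning 'bcbcbdcddccad' position-by-position:
  Pos 0: window 'bc' -> MATCH
  Pos 1: window 'cb' -> no
  Pos 2: window 'bc' -> MATCH
  Pos 3: window 'cb' -> no
  Pos 4: window 'bd' -> MATCH
  Pos 5: window 'dc' -> no
  Pos 6: window 'cd' -> no
  Pos 7: window 'dd' -> no
  Pos 8: window 'dc' -> no
  Pos 9: window 'cc' -> no
  Pos 10: window 'ca' -> no
  Pos 11: window 'ad' -> no
  Pos 12: window 'd' -> no
Total matches: 3

3


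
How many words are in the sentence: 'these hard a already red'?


Counting words by splitting on spaces:
  Word 1: 'these'
  Word 2: 'hard'
  Word 3: 'a'
  Word 4: 'already'
  Word 5: 'red'
Total words: 5

5


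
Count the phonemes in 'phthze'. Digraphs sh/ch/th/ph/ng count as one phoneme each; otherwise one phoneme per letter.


Parsing 'phthze' greedily, digraphs first:
  'ph' -> digraph (1 consonant phoneme) (phonemes so far: 1)
  'th' -> digraph (1 consonant phoneme) (phonemes so far: 2)
  'z' -> consonant phoneme (phonemes so far: 3)
  'e' -> vowel phoneme (phonemes so far: 4)
Total phonemes: 4

4


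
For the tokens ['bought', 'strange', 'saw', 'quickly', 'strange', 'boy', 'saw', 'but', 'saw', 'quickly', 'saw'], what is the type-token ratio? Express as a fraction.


Tokens: 11
Unique types: ('bought', 'boy', 'but', 'quickly', 'saw', 'strange') = 6
TTR = 6/11
Already in lowest terms.

6/11


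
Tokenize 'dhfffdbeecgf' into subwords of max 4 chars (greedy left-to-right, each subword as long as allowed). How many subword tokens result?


'dhfffdbeecgf' has 12 characters.
Chunking with max size 4:
  Chunk 1: 'dhff' (positions 0-3)
  Chunk 2: 'fdbe' (positions 4-7)
  Chunk 3: 'ecgf' (positions 8-11)
Total chunks: ceil(12 / 4) = 3

3


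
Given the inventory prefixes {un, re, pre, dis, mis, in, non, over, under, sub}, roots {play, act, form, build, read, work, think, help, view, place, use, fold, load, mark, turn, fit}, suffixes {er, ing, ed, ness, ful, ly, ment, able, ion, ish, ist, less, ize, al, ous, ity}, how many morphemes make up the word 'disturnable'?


Segmenting 'disturnable' against the inventory:
  'dis' -> prefix (morpheme 1)
  'turn' -> root (morpheme 2)
  'able' -> suffix (morpheme 3)
Total morphemes: 3

3


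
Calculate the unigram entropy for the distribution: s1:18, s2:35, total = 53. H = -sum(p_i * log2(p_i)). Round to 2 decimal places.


Computing entropy H = -sum(p_i * log2(p_i)):
  s1: p = 18/53 = 0.3396, -p*log2(p) = 0.5291
  s2: p = 35/53 = 0.6604, -p*log2(p) = 0.3953
H = sum of terms = 0.9244
Rounded to 2 decimals: 0.92

0.92


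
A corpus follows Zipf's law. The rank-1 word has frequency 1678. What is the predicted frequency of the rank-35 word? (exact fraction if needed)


Zipf's law: freq(rank) = f1 / rank
f1 = 1678, rank = 35
freq = 1678 / 35
GCD(1678, 35) = 1
Simplified: 1678/35

1678/35
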